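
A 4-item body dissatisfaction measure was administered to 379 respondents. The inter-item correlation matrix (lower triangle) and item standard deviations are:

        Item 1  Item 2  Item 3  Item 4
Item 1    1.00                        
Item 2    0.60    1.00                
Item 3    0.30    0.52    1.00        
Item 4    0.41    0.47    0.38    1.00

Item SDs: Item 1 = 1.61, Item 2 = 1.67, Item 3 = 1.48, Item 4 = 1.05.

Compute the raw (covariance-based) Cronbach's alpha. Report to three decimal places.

Cronbach's alpha = 0.758

Σσ²ᵢ = 1.61² + 1.67² + 1.48² + 1.05² = 8.6739
Covariances σ_ij = r_ij · s_i · s_j:
  σ(Item 1,Item 2) = 0.60 × 1.61 × 1.67 = 1.6132
  σ(Item 1,Item 3) = 0.30 × 1.61 × 1.48 = 0.7148
  σ(Item 1,Item 4) = 0.41 × 1.61 × 1.05 = 0.6931
  σ(Item 2,Item 3) = 0.52 × 1.67 × 1.48 = 1.2852
  σ(Item 2,Item 4) = 0.47 × 1.67 × 1.05 = 0.8241
  σ(Item 3,Item 4) = 0.38 × 1.48 × 1.05 = 0.5905
σ²_T = Σσ²ᵢ + 2·Σσ_ij = 8.6739 + 2 × 5.7209 = 20.1157
α = (4/3)·(1 − 8.6739/20.1157) = 0.758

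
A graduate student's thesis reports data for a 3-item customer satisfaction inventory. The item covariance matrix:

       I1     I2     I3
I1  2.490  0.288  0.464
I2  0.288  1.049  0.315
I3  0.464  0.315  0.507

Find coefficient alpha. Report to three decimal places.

α = 0.518

ΣVar(i) = 2.490 + 1.049 + 0.507 = 4.046
Σ_{i<j} σ_ij = 1.067
Var(T) = 4.046 + 2 × 1.067 = 6.180
α = (k/(k−1))·(1 − ΣVar(i)/Var(T)) = (3/2)·(1 − 4.046/6.180) = 0.518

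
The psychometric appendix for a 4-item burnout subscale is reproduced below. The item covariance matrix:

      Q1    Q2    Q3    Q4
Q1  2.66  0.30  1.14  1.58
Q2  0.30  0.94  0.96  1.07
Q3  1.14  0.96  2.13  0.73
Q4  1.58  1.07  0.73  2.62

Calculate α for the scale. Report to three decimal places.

α = 0.774

sum of item variances = 2.66 + 0.94 + 2.13 + 2.62 = 8.35
Σ_{i<j} σ_ij = 5.78
Var(T) = 8.35 + 2 × 5.78 = 19.91
α = (k/(k−1))·(1 − sum of item variances/Var(T)) = (4/3)·(1 − 8.35/19.91) = 0.774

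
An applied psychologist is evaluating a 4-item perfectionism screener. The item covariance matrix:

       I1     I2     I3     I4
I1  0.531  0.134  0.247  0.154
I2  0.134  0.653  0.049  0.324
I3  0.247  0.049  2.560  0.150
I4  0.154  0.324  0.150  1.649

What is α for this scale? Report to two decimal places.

α = 0.38

Σσᵢ² = 0.531 + 0.653 + 2.560 + 1.649 = 5.393
Sum of the distinct covariances = 1.058
total variance = 5.393 + 2 × 1.058 = 7.509
α = (k/(k−1))·(1 − Σσᵢ²/total variance) = (4/3)·(1 − 5.393/7.509) = 0.38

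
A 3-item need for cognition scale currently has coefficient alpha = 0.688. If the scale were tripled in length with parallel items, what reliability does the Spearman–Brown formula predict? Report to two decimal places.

predicted reliability = 0.87

Length factor m = 3
α' = m·α / (1 + (m−1)·α)
   = 3 × 0.688 / (1 + (3 − 1) × 0.688)
   = 2.0640 / 2.3760 = 0.87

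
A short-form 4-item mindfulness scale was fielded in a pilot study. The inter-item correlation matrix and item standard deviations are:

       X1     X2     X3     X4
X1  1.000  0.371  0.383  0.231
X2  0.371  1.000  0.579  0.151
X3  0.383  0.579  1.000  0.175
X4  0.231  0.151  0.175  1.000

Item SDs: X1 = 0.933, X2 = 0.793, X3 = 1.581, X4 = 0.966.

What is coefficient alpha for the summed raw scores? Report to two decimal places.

coefficient alpha = 0.62

Σσ²ᵢ = 0.933² + 0.793² + 1.581² + 0.966² = 4.9321
Covariances σ_ij = r_ij · s_i · s_j:
  σ(X1,X2) = 0.371 × 0.933 × 0.793 = 0.2745
  σ(X1,X3) = 0.383 × 0.933 × 1.581 = 0.5650
  σ(X1,X4) = 0.231 × 0.933 × 0.966 = 0.2082
  σ(X2,X3) = 0.579 × 0.793 × 1.581 = 0.7259
  σ(X2,X4) = 0.151 × 0.793 × 0.966 = 0.1157
  σ(X3,X4) = 0.175 × 1.581 × 0.966 = 0.2673
σ²_T = Σσ²ᵢ + 2·Σσ_ij = 4.9321 + 2 × 2.1566 = 9.2453
α = (4/3)·(1 − 4.9321/9.2453) = 0.62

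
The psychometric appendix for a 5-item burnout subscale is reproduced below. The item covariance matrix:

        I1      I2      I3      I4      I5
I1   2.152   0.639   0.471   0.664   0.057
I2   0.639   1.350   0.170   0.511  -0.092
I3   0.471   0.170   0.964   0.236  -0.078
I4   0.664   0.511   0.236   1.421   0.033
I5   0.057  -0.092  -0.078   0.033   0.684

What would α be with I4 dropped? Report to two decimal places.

Remaining items: I1, I2, I3, I5 (k = 4).
ΣVar(i) = 2.152 + 1.350 + 0.964 + 0.684 = 5.150
σ²_T = 5.150 + 2 × 1.167 = 7.484
α (item deleted) = (4/3)·(1 − 5.150/7.484) = 0.42

α = 0.42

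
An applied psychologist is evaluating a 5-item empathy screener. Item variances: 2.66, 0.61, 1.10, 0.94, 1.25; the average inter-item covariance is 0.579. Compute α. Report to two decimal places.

Σσ²ᵢ = 2.66 + 0.61 + 1.10 + 0.94 + 1.25 = 6.56
Sum of the 10 distinct covariances = 10 × 0.579 = 5.790
σ²_total = Σσ²ᵢ + 2·Σcov = 6.56 + 2 × 5.790 = 18.140
α = (5/4)·(1 − 6.56/18.140) = 0.80

α = 0.80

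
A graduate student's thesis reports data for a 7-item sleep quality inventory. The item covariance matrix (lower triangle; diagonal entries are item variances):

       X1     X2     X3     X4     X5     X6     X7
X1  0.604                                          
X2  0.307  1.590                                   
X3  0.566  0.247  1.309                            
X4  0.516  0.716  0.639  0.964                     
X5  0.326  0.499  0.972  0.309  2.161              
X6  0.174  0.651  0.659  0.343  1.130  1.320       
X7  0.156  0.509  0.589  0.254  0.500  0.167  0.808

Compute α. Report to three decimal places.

α = 0.817

sum of item variances = 0.604 + 1.590 + 1.309 + 0.964 + 2.161 + 1.320 + 0.808 = 8.756
Sum of the distinct covariances = 10.229
σ²_total = 8.756 + 2 × 10.229 = 29.214
α = (k/(k−1))·(1 − sum of item variances/σ²_total) = (7/6)·(1 − 8.756/29.214) = 0.817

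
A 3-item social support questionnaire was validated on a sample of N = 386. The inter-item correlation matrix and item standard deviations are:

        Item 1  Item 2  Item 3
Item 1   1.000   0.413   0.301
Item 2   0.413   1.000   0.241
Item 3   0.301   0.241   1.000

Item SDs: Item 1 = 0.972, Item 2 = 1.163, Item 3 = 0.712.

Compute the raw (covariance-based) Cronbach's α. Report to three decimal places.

Cronbach's α = 0.576

Σσ²ᵢ = 0.972² + 1.163² + 0.712² = 2.8043
Covariances σ_ij = r_ij · s_i · s_j:
  σ(Item 1,Item 2) = 0.413 × 0.972 × 1.163 = 0.4669
  σ(Item 1,Item 3) = 0.301 × 0.972 × 0.712 = 0.2083
  σ(Item 2,Item 3) = 0.241 × 1.163 × 0.712 = 0.1996
σ²_T = Σσ²ᵢ + 2·Σσ_ij = 2.8043 + 2 × 0.8748 = 4.5539
α = (3/2)·(1 − 2.8043/4.5539) = 0.576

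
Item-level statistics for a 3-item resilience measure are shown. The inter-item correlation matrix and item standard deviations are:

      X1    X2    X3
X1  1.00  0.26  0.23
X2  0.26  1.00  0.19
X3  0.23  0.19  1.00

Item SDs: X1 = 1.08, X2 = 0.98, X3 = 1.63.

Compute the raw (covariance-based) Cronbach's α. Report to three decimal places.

Cronbach's α = 0.437

Σσ²ᵢ = 1.08² + 0.98² + 1.63² = 4.7837
Covariances σ_ij = r_ij · s_i · s_j:
  σ(X1,X2) = 0.26 × 1.08 × 0.98 = 0.2752
  σ(X1,X3) = 0.23 × 1.08 × 1.63 = 0.4049
  σ(X2,X3) = 0.19 × 0.98 × 1.63 = 0.3035
σ²_T = Σσ²ᵢ + 2·Σσ_ij = 4.7837 + 2 × 0.9836 = 6.7509
α = (3/2)·(1 − 4.7837/6.7509) = 0.437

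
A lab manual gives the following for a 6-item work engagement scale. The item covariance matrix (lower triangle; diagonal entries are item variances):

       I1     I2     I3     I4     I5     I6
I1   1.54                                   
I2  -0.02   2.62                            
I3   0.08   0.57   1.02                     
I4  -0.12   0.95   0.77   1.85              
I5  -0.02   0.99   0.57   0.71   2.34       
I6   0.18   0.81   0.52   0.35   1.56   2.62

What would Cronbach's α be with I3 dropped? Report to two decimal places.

Remaining items: I1, I2, I4, I5, I6 (k = 5).
Σσ²ᵢ = 1.54 + 2.62 + 1.85 + 2.34 + 2.62 = 10.97
σ²_total = 10.97 + 2 × 5.39 = 21.75
α (item deleted) = (5/4)·(1 − 10.97/21.75) = 0.62

Cronbach's α = 0.62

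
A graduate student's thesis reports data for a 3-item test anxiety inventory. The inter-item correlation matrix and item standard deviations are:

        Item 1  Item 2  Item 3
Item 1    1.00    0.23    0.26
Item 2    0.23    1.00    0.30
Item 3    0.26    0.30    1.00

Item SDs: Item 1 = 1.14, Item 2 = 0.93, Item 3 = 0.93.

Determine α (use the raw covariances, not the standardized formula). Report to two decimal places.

Σσ²ᵢ = 1.14² + 0.93² + 0.93² = 3.0294
Covariances σ_ij = r_ij · s_i · s_j:
  σ(Item 1,Item 2) = 0.23 × 1.14 × 0.93 = 0.2438
  σ(Item 1,Item 3) = 0.26 × 1.14 × 0.93 = 0.2757
  σ(Item 2,Item 3) = 0.30 × 0.93 × 0.93 = 0.2595
σ²_T = Σσ²ᵢ + 2·Σσ_ij = 3.0294 + 2 × 0.7790 = 4.5874
α = (3/2)·(1 − 3.0294/4.5874) = 0.51

α = 0.51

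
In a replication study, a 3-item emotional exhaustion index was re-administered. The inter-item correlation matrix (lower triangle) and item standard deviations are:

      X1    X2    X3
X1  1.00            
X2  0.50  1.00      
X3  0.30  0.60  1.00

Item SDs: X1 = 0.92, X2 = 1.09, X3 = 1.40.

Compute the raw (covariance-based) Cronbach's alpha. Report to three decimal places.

Σσ²ᵢ = 0.92² + 1.09² + 1.40² = 3.9945
Covariances σ_ij = r_ij · s_i · s_j:
  σ(X1,X2) = 0.50 × 0.92 × 1.09 = 0.5014
  σ(X1,X3) = 0.30 × 0.92 × 1.40 = 0.3864
  σ(X2,X3) = 0.60 × 1.09 × 1.40 = 0.9156
σ²_T = Σσ²ᵢ + 2·Σσ_ij = 3.9945 + 2 × 1.8034 = 7.6013
α = (3/2)·(1 − 3.9945/7.6013) = 0.712

α = 0.712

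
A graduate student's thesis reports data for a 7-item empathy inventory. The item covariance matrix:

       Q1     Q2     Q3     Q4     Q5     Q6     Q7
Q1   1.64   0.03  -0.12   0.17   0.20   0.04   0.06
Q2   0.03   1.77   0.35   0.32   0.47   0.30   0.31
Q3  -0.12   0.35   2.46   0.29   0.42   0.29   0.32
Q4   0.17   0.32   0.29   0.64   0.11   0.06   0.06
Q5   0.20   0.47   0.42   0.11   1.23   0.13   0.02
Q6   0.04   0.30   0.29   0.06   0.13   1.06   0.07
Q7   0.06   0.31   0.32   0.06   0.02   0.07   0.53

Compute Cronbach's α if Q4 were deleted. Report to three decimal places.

α = 0.479

Remaining items: Q1, Q2, Q3, Q5, Q6, Q7 (k = 6).
Σσᵢ² = 1.64 + 1.77 + 2.46 + 1.23 + 1.06 + 0.53 = 8.69
total variance = 8.69 + 2 × 2.89 = 14.47
α (item deleted) = (6/5)·(1 − 8.69/14.47) = 0.479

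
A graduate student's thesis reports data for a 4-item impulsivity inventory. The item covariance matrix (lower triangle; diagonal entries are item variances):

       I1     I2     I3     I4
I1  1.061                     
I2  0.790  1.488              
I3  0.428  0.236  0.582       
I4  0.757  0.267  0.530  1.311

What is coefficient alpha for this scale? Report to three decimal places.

coefficient alpha = 0.767

Σσ²ᵢ = 1.061 + 1.488 + 0.582 + 1.311 = 4.442
Σ_{i<j} σ_ij = 3.008
σ²_T = 4.442 + 2 × 3.008 = 10.458
α = (k/(k−1))·(1 − Σσ²ᵢ/σ²_T) = (4/3)·(1 − 4.442/10.458) = 0.767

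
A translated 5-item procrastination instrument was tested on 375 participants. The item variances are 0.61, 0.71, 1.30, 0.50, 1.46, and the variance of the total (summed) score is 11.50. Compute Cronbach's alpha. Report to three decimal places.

ΣVar(i) = 0.61 + 0.71 + 1.30 + 0.50 + 1.46 = 4.58
α = (k/(k−1))·(1 − ΣVar(i)/total variance) = (5/4)·(1 − 4.58/11.50) = 0.752

α = 0.752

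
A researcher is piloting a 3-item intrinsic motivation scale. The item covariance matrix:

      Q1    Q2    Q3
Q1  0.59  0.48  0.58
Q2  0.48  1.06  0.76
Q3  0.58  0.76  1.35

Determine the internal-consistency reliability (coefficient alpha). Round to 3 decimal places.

coefficient alpha = 0.822

Σσ²ᵢ = 0.59 + 1.06 + 1.35 = 3.00
Σ_{i<j} σ_ij = 1.82
σ²_total = 3.00 + 2 × 1.82 = 6.64
α = (k/(k−1))·(1 − Σσ²ᵢ/σ²_total) = (3/2)·(1 − 3.00/6.64) = 0.822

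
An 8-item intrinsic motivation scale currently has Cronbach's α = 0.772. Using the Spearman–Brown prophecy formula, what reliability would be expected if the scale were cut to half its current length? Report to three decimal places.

Length factor m = 1/2
α' = m·α / (1 − (1−m)·α)
   = 1/2 × 0.772 / (1 − (1 − 1/2) × 0.772)
   = 0.3860 / 0.6140 = 0.629

predicted reliability = 0.629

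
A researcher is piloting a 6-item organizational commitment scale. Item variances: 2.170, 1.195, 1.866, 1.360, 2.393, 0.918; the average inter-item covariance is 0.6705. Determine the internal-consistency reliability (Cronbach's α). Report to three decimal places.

Cronbach's α = 0.804

Σσᵢ² = 2.170 + 1.195 + 1.866 + 1.360 + 2.393 + 0.918 = 9.902
Sum of the 15 distinct covariances = 15 × 0.6705 = 10.0575
Var(T) = Σσᵢ² + 2·Σcov = 9.902 + 2 × 10.0575 = 30.0170
α = (6/5)·(1 − 9.902/30.0170) = 0.804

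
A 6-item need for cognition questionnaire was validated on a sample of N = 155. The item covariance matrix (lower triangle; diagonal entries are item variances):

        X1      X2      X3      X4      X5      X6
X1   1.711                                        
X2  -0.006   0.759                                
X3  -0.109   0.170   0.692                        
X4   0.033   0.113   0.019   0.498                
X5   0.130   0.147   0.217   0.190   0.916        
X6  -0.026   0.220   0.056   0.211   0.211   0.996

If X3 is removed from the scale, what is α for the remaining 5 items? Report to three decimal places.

α = 0.417

Remaining items: X1, X2, X4, X5, X6 (k = 5).
Σσᵢ² = 1.711 + 0.759 + 0.498 + 0.916 + 0.996 = 4.880
total variance = 4.880 + 2 × 1.223 = 7.326
α (item deleted) = (5/4)·(1 − 4.880/7.326) = 0.417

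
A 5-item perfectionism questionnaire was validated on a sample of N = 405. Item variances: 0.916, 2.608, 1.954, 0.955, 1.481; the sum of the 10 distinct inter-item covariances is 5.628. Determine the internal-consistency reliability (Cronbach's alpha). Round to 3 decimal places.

Cronbach's alpha = 0.734

Σσᵢ² = 0.916 + 2.608 + 1.954 + 0.955 + 1.481 = 7.914
Sum of distinct covariances = 5.628
total variance = Σσᵢ² + 2·Σcov = 7.914 + 2 × 5.628 = 19.170
α = (5/4)·(1 − 7.914/19.170) = 0.734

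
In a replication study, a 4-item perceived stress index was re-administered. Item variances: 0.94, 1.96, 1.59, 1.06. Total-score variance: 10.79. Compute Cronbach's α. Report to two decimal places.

sum of item variances = 0.94 + 1.96 + 1.59 + 1.06 = 5.55
α = (k/(k−1))·(1 − sum of item variances/σ²_total) = (4/3)·(1 − 5.55/10.79) = 0.65

Cronbach's α = 0.65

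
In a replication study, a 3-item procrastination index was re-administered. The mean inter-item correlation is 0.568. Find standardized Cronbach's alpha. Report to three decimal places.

α = 0.798

Standardized α = k·r̄ / (1 + (k−1)·r̄) = 3 × 0.568 / (1 + 2 × 0.568)
  = 1.7040 / 2.1360 = 0.798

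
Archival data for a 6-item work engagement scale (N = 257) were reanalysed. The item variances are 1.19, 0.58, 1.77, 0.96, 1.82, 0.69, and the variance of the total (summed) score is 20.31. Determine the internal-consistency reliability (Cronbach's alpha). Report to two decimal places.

Σσᵢ² = 1.19 + 0.58 + 1.77 + 0.96 + 1.82 + 0.69 = 7.01
α = (k/(k−1))·(1 − Σσᵢ²/Var(T)) = (6/5)·(1 − 7.01/20.31) = 0.79

Cronbach's alpha = 0.79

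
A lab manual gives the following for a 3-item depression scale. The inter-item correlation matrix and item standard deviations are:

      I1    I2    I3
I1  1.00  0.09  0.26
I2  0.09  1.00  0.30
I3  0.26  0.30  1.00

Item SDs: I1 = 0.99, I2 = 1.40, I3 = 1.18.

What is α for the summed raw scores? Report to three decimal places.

α = 0.449

Σσ²ᵢ = 0.99² + 1.40² + 1.18² = 4.3325
Covariances σ_ij = r_ij · s_i · s_j:
  σ(I1,I2) = 0.09 × 0.99 × 1.40 = 0.1247
  σ(I1,I3) = 0.26 × 0.99 × 1.18 = 0.3037
  σ(I2,I3) = 0.30 × 1.40 × 1.18 = 0.4956
σ²_T = Σσ²ᵢ + 2·Σσ_ij = 4.3325 + 2 × 0.9240 = 6.1805
α = (3/2)·(1 − 4.3325/6.1805) = 0.449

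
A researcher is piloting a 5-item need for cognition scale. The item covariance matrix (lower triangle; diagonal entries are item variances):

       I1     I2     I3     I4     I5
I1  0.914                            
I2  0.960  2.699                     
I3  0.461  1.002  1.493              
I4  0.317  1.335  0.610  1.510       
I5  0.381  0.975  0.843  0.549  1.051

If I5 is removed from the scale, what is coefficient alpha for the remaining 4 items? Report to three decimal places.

Remaining items: I1, I2, I3, I4 (k = 4).
Σσ²ᵢ = 0.914 + 2.699 + 1.493 + 1.510 = 6.616
σ²_T = 6.616 + 2 × 4.685 = 15.986
α (item deleted) = (4/3)·(1 − 6.616/15.986) = 0.782

coefficient alpha = 0.782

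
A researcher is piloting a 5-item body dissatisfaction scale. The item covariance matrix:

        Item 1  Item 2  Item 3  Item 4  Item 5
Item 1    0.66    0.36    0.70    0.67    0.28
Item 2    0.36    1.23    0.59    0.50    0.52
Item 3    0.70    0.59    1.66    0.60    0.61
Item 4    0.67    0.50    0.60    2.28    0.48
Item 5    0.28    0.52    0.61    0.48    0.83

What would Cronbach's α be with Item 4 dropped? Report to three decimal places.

Remaining items: Item 1, Item 2, Item 3, Item 5 (k = 4).
sum of item variances = 0.66 + 1.23 + 1.66 + 0.83 = 4.38
total variance = 4.38 + 2 × 3.06 = 10.50
α (item deleted) = (4/3)·(1 − 4.38/10.50) = 0.777

Cronbach's α = 0.777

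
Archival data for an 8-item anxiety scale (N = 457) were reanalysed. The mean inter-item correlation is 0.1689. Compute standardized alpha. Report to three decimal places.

Standardized α = k·r̄ / (1 + (k−1)·r̄) = 8 × 0.1689 / (1 + 7 × 0.1689)
  = 1.3512 / 2.1823 = 0.619

standardized alpha = 0.619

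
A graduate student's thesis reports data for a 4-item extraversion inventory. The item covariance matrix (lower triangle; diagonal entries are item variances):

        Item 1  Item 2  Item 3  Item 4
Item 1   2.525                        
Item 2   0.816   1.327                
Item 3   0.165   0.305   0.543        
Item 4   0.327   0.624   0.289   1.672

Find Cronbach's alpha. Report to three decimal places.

sum of item variances = 2.525 + 1.327 + 0.543 + 1.672 = 6.067
Sum of off-diagonal covariances = 2.526
σ²_T = 6.067 + 2 × 2.526 = 11.119
α = (k/(k−1))·(1 − sum of item variances/σ²_T) = (4/3)·(1 − 6.067/11.119) = 0.606

Cronbach's alpha = 0.606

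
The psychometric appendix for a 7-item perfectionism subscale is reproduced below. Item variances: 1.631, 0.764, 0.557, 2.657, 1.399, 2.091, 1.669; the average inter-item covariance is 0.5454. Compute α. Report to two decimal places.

Σσᵢ² = 1.631 + 0.764 + 0.557 + 2.657 + 1.399 + 2.091 + 1.669 = 10.768
Sum of the 21 distinct covariances = 21 × 0.5454 = 11.4534
σ²_T = Σσᵢ² + 2·Σcov = 10.768 + 2 × 11.4534 = 33.6748
α = (7/6)·(1 − 10.768/33.6748) = 0.79

α = 0.79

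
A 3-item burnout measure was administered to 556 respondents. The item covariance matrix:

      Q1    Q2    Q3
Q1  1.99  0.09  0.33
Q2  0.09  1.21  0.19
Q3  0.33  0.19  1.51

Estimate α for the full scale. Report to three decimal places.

α = 0.309

Σσᵢ² = 1.99 + 1.21 + 1.51 = 4.71
Sum of off-diagonal covariances = 0.61
total variance = 4.71 + 2 × 0.61 = 5.93
α = (k/(k−1))·(1 − Σσᵢ²/total variance) = (3/2)·(1 − 4.71/5.93) = 0.309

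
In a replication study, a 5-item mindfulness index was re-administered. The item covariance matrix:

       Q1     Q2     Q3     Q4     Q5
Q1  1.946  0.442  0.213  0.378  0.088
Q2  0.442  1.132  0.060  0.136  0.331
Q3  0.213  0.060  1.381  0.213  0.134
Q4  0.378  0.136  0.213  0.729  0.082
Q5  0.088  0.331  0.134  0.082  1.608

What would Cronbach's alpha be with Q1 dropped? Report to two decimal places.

Remaining items: Q2, Q3, Q4, Q5 (k = 4).
Σσ²ᵢ = 1.132 + 1.381 + 0.729 + 1.608 = 4.850
Var(T) = 4.850 + 2 × 0.956 = 6.762
α (item deleted) = (4/3)·(1 − 4.850/6.762) = 0.38

Cronbach's alpha = 0.38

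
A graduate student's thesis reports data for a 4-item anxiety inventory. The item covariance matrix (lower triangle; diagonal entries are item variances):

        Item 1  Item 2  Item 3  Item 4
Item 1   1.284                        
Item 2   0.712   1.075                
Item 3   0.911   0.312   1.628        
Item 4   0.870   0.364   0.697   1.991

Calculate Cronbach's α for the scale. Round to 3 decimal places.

Cronbach's α = 0.752

sum of item variances = 1.284 + 1.075 + 1.628 + 1.991 = 5.978
Sum of off-diagonal covariances = 3.866
σ²_T = 5.978 + 2 × 3.866 = 13.710
α = (k/(k−1))·(1 − sum of item variances/σ²_T) = (4/3)·(1 − 5.978/13.710) = 0.752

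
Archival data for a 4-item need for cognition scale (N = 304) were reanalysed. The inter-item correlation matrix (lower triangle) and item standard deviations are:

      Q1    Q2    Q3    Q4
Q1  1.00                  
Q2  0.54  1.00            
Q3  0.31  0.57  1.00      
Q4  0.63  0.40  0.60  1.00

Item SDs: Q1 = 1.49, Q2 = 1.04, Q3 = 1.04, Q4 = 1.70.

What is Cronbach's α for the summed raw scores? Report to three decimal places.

Cronbach's α = 0.791

Σσ²ᵢ = 1.49² + 1.04² + 1.04² + 1.70² = 7.2733
Covariances σ_ij = r_ij · s_i · s_j:
  σ(Q1,Q2) = 0.54 × 1.49 × 1.04 = 0.8368
  σ(Q1,Q3) = 0.31 × 1.49 × 1.04 = 0.4804
  σ(Q1,Q4) = 0.63 × 1.49 × 1.70 = 1.5958
  σ(Q2,Q3) = 0.57 × 1.04 × 1.04 = 0.6165
  σ(Q2,Q4) = 0.40 × 1.04 × 1.70 = 0.7072
  σ(Q3,Q4) = 0.60 × 1.04 × 1.70 = 1.0608
σ²_T = Σσ²ᵢ + 2·Σσ_ij = 7.2733 + 2 × 5.2975 = 17.8683
α = (4/3)·(1 − 7.2733/17.8683) = 0.791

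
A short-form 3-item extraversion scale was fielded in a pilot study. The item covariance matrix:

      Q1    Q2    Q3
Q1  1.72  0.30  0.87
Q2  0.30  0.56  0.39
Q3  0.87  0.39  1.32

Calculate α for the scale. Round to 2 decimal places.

α = 0.70

ΣVar(i) = 1.72 + 0.56 + 1.32 = 3.60
Sum of off-diagonal covariances = 1.56
σ²_total = 3.60 + 2 × 1.56 = 6.72
α = (k/(k−1))·(1 − ΣVar(i)/σ²_total) = (3/2)·(1 − 3.60/6.72) = 0.70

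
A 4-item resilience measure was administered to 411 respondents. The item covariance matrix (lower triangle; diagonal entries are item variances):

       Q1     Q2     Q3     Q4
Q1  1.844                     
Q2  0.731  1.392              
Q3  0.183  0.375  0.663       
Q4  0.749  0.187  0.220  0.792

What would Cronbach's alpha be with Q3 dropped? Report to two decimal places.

α = 0.68

Remaining items: Q1, Q2, Q4 (k = 3).
sum of item variances = 1.844 + 1.392 + 0.792 = 4.028
σ²_T = 4.028 + 2 × 1.667 = 7.362
α (item deleted) = (3/2)·(1 − 4.028/7.362) = 0.68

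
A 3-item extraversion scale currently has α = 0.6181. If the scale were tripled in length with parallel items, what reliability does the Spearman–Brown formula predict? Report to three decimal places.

predicted reliability = 0.829

Length factor m = 3
α' = m·α / (1 + (m−1)·α)
   = 3 × 0.6181 / (1 + (3 − 1) × 0.6181)
   = 1.8543 / 2.2362 = 0.829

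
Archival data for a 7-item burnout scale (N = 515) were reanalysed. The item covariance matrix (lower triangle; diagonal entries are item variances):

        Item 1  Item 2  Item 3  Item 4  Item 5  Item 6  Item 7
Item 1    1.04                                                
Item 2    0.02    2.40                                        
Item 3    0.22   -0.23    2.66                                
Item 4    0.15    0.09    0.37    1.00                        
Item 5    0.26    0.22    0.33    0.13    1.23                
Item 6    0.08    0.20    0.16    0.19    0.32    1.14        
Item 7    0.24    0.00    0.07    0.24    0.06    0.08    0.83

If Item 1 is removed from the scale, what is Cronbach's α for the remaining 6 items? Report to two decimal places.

Remaining items: Item 2, Item 3, Item 4, Item 5, Item 6, Item 7 (k = 6).
ΣVar(i) = 2.40 + 2.66 + 1.00 + 1.23 + 1.14 + 0.83 = 9.26
total variance = 9.26 + 2 × 2.23 = 13.72
α (item deleted) = (6/5)·(1 − 9.26/13.72) = 0.39

Cronbach's α = 0.39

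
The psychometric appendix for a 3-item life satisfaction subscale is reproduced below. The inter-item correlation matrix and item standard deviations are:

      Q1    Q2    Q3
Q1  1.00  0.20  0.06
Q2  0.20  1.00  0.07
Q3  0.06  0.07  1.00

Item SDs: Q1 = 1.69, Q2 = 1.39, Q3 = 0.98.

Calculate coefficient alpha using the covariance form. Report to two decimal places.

Σσ²ᵢ = 1.69² + 1.39² + 0.98² = 5.7486
Covariances σ_ij = r_ij · s_i · s_j:
  σ(Q1,Q2) = 0.20 × 1.69 × 1.39 = 0.4698
  σ(Q1,Q3) = 0.06 × 1.69 × 0.98 = 0.0994
  σ(Q2,Q3) = 0.07 × 1.39 × 0.98 = 0.0954
σ²_T = Σσ²ᵢ + 2·Σσ_ij = 5.7486 + 2 × 0.6646 = 7.0778
α = (3/2)·(1 − 5.7486/7.0778) = 0.28

coefficient alpha = 0.28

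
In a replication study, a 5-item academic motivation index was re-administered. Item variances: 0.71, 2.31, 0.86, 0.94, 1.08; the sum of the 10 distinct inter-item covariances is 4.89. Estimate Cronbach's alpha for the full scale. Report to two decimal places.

ΣVar(i) = 0.71 + 2.31 + 0.86 + 0.94 + 1.08 = 5.90
Sum of distinct covariances = 4.89
σ²_T = ΣVar(i) + 2·Σcov = 5.90 + 2 × 4.89 = 15.68
α = (5/4)·(1 − 5.90/15.68) = 0.78

Cronbach's alpha = 0.78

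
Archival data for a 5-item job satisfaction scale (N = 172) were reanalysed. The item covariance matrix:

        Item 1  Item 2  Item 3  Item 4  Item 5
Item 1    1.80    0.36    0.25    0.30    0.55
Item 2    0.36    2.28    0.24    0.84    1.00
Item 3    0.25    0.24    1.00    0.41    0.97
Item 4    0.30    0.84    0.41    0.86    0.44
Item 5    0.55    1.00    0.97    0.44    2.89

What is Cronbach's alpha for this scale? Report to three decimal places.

Cronbach's alpha = 0.685

ΣVar(i) = 1.80 + 2.28 + 1.00 + 0.86 + 2.89 = 8.83
Σ_{i<j} σ_ij = 5.36
σ²_total = 8.83 + 2 × 5.36 = 19.55
α = (k/(k−1))·(1 − ΣVar(i)/σ²_total) = (5/4)·(1 − 8.83/19.55) = 0.685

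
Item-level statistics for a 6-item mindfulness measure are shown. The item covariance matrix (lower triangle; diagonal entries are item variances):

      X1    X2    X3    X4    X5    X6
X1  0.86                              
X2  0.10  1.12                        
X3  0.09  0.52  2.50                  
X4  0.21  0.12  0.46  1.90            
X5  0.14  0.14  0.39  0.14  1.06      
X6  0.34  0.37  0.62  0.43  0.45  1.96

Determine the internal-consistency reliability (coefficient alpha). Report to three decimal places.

ΣVar(i) = 0.86 + 1.12 + 2.50 + 1.90 + 1.06 + 1.96 = 9.40
Sum of off-diagonal covariances = 4.52
σ²_total = 9.40 + 2 × 4.52 = 18.44
α = (k/(k−1))·(1 − ΣVar(i)/σ²_total) = (6/5)·(1 − 9.40/18.44) = 0.588

α = 0.588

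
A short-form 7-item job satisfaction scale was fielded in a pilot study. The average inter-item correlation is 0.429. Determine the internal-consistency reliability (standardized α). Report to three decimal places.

α = 0.840

Standardized α = k·r̄ / (1 + (k−1)·r̄) = 7 × 0.429 / (1 + 6 × 0.429)
  = 3.0030 / 3.5740 = 0.840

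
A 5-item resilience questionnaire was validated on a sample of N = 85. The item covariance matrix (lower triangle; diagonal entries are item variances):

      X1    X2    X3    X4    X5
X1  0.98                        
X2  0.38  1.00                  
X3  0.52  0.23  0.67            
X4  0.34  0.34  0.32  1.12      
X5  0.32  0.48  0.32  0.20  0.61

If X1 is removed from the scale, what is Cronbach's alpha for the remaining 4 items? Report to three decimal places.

α = 0.702

Remaining items: X2, X3, X4, X5 (k = 4).
Σσ²ᵢ = 1.00 + 0.67 + 1.12 + 0.61 = 3.40
σ²_T = 3.40 + 2 × 1.89 = 7.18
α (item deleted) = (4/3)·(1 − 3.40/7.18) = 0.702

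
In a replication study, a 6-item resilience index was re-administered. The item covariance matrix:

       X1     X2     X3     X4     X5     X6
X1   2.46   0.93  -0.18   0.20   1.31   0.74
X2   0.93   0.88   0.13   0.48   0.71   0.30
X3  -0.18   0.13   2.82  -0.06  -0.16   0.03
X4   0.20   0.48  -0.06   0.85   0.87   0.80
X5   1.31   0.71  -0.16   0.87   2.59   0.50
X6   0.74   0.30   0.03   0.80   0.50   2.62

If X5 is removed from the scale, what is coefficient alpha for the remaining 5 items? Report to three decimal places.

Remaining items: X1, X2, X3, X4, X6 (k = 5).
ΣVar(i) = 2.46 + 0.88 + 2.82 + 0.85 + 2.62 = 9.63
σ²_T = 9.63 + 2 × 3.37 = 16.37
α (item deleted) = (5/4)·(1 − 9.63/16.37) = 0.515

α = 0.515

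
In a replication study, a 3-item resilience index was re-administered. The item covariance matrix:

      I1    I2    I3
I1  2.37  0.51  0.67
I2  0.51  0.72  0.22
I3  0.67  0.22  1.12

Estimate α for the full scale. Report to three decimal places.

α = 0.599

ΣVar(i) = 2.37 + 0.72 + 1.12 = 4.21
Sum of off-diagonal covariances = 1.40
σ²_total = 4.21 + 2 × 1.40 = 7.01
α = (k/(k−1))·(1 − ΣVar(i)/σ²_total) = (3/2)·(1 − 4.21/7.01) = 0.599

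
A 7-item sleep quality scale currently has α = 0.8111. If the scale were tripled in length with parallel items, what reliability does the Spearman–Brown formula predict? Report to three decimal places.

predicted reliability = 0.928

Length factor m = 3
α' = m·α / (1 + (m−1)·α)
   = 3 × 0.8111 / (1 + (3 − 1) × 0.8111)
   = 2.4333 / 2.6222 = 0.928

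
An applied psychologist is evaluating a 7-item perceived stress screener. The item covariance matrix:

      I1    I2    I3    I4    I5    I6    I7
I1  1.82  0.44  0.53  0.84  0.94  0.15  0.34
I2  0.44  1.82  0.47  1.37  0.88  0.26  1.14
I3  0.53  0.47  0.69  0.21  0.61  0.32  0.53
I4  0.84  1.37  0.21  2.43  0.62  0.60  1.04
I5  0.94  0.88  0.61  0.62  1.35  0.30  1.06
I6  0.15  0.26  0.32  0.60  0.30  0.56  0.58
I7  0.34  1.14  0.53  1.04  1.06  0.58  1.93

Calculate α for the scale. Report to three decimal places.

ΣVar(i) = 1.82 + 1.82 + 0.69 + 2.43 + 1.35 + 0.56 + 1.93 = 10.60
Sum of the distinct covariances = 13.23
σ²_total = 10.60 + 2 × 13.23 = 37.06
α = (k/(k−1))·(1 − ΣVar(i)/σ²_total) = (7/6)·(1 − 10.60/37.06) = 0.833

α = 0.833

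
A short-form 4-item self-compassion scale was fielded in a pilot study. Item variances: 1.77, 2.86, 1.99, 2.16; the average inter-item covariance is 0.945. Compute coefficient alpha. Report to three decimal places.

Σσᵢ² = 1.77 + 2.86 + 1.99 + 2.16 = 8.78
Sum of the 6 distinct covariances = 6 × 0.945 = 5.670
Var(T) = Σσᵢ² + 2·Σcov = 8.78 + 2 × 5.670 = 20.120
α = (4/3)·(1 − 8.78/20.120) = 0.751

coefficient alpha = 0.751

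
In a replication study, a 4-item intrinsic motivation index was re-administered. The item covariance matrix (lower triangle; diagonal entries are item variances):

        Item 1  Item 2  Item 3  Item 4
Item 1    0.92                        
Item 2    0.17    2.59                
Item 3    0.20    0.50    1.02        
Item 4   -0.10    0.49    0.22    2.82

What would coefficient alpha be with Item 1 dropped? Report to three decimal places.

α = 0.410

Remaining items: Item 2, Item 3, Item 4 (k = 3).
Σσ²ᵢ = 2.59 + 1.02 + 2.82 = 6.43
σ²_total = 6.43 + 2 × 1.21 = 8.85
α (item deleted) = (3/2)·(1 − 6.43/8.85) = 0.410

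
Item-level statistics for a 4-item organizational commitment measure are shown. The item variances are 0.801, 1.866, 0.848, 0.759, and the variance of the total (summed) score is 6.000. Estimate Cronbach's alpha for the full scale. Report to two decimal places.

α = 0.38

Σσᵢ² = 0.801 + 1.866 + 0.848 + 0.759 = 4.274
α = (k/(k−1))·(1 − Σσᵢ²/σ²_T) = (4/3)·(1 − 4.274/6.000) = 0.38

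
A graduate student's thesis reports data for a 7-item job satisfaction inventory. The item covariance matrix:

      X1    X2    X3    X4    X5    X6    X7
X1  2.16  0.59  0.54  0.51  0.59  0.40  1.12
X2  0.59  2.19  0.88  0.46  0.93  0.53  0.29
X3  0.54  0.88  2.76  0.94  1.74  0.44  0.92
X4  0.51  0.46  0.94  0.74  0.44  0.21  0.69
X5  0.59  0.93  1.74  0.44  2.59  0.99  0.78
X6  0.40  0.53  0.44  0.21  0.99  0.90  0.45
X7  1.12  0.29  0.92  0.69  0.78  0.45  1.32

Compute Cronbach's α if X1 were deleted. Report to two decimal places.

α = 0.80

Remaining items: X2, X3, X4, X5, X6, X7 (k = 6).
Σσᵢ² = 2.19 + 2.76 + 0.74 + 2.59 + 0.90 + 1.32 = 10.50
σ²_T = 10.50 + 2 × 10.69 = 31.88
α (item deleted) = (6/5)·(1 − 10.50/31.88) = 0.80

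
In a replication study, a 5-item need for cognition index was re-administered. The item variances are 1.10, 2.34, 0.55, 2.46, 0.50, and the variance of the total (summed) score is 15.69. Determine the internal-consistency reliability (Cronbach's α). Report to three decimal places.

α = 0.696

Σσ²ᵢ = 1.10 + 2.34 + 0.55 + 2.46 + 0.50 = 6.95
α = (k/(k−1))·(1 − Σσ²ᵢ/σ²_T) = (5/4)·(1 − 6.95/15.69) = 0.696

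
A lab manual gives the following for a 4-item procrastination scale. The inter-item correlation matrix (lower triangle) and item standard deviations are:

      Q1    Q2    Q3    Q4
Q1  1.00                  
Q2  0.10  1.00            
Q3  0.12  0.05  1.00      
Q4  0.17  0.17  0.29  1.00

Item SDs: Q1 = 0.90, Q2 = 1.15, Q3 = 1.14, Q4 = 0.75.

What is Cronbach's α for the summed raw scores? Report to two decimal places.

Σσ²ᵢ = 0.90² + 1.15² + 1.14² + 0.75² = 3.9946
Covariances σ_ij = r_ij · s_i · s_j:
  σ(Q1,Q2) = 0.10 × 0.90 × 1.15 = 0.1035
  σ(Q1,Q3) = 0.12 × 0.90 × 1.14 = 0.1231
  σ(Q1,Q4) = 0.17 × 0.90 × 0.75 = 0.1148
  σ(Q2,Q3) = 0.05 × 1.15 × 1.14 = 0.0655
  σ(Q2,Q4) = 0.17 × 1.15 × 0.75 = 0.1466
  σ(Q3,Q4) = 0.29 × 1.14 × 0.75 = 0.2479
σ²_T = Σσ²ᵢ + 2·Σσ_ij = 3.9946 + 2 × 0.8014 = 5.5974
α = (4/3)·(1 − 3.9946/5.5974) = 0.38

Cronbach's α = 0.38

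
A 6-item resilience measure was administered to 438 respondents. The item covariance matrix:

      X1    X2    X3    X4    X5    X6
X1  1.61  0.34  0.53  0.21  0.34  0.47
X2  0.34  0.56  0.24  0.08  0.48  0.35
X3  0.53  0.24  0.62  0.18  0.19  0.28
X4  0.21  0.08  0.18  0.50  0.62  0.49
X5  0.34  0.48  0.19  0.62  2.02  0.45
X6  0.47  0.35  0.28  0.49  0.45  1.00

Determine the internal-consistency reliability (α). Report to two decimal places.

α = 0.75

ΣVar(i) = 1.61 + 0.56 + 0.62 + 0.50 + 2.02 + 1.00 = 6.31
Σ_{i<j} σ_ij = 5.25
σ²_T = 6.31 + 2 × 5.25 = 16.81
α = (k/(k−1))·(1 − ΣVar(i)/σ²_T) = (6/5)·(1 − 6.31/16.81) = 0.75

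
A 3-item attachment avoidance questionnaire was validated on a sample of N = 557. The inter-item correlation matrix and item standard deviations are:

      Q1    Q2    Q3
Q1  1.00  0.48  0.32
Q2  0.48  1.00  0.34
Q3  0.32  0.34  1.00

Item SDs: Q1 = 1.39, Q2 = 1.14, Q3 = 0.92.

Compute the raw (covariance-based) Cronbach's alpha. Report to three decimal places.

α = 0.642

Σσ²ᵢ = 1.39² + 1.14² + 0.92² = 4.0781
Covariances σ_ij = r_ij · s_i · s_j:
  σ(Q1,Q2) = 0.48 × 1.39 × 1.14 = 0.7606
  σ(Q1,Q3) = 0.32 × 1.39 × 0.92 = 0.4092
  σ(Q2,Q3) = 0.34 × 1.14 × 0.92 = 0.3566
σ²_T = Σσ²ᵢ + 2·Σσ_ij = 4.0781 + 2 × 1.5264 = 7.1309
α = (3/2)·(1 − 4.0781/7.1309) = 0.642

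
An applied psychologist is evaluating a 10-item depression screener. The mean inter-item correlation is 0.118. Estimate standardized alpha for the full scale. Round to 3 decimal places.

standardized alpha = 0.572

Standardized α = k·r̄ / (1 + (k−1)·r̄) = 10 × 0.118 / (1 + 9 × 0.118)
  = 1.1800 / 2.0620 = 0.572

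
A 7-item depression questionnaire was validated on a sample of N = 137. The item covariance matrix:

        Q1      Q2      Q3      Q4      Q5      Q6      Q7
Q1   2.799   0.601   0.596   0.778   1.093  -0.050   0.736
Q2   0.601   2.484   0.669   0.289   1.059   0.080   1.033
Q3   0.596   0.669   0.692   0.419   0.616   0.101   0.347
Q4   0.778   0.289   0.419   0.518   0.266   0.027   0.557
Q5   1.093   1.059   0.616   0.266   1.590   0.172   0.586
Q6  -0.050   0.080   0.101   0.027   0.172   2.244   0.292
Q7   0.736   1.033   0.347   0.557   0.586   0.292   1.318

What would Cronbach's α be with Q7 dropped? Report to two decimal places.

Cronbach's α = 0.68

Remaining items: Q1, Q2, Q3, Q4, Q5, Q6 (k = 6).
Σσ²ᵢ = 2.799 + 2.484 + 0.692 + 0.518 + 1.590 + 2.244 = 10.327
total variance = 10.327 + 2 × 6.716 = 23.759
α (item deleted) = (6/5)·(1 − 10.327/23.759) = 0.68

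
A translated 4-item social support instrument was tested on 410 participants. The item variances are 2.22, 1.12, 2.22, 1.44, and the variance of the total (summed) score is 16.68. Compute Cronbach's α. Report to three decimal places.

α = 0.774

Σσᵢ² = 2.22 + 1.12 + 2.22 + 1.44 = 7.00
α = (k/(k−1))·(1 − Σσᵢ²/σ²_T) = (4/3)·(1 − 7.00/16.68) = 0.774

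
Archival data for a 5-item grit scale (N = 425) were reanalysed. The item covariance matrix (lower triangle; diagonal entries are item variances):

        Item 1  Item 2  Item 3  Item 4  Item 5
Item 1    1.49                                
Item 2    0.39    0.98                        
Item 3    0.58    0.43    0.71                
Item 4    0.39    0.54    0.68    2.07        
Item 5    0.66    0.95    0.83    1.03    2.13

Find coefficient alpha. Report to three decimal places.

Σσ²ᵢ = 1.49 + 0.98 + 0.71 + 2.07 + 2.13 = 7.38
Σ_{i<j} σ_ij = 6.48
σ²_total = 7.38 + 2 × 6.48 = 20.34
α = (k/(k−1))·(1 − Σσ²ᵢ/σ²_total) = (5/4)·(1 − 7.38/20.34) = 0.796

α = 0.796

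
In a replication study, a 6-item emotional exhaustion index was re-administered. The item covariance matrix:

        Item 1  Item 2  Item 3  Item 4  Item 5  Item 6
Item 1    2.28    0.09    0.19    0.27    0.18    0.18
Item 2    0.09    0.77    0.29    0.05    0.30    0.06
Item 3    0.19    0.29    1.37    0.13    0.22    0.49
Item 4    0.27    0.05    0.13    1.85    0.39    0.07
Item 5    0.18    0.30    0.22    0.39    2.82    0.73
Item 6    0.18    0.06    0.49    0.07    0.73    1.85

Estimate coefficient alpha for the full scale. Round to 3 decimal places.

α = 0.479

Σσᵢ² = 2.28 + 0.77 + 1.37 + 1.85 + 2.82 + 1.85 = 10.94
Σ_{i<j} σ_ij = 3.64
total variance = 10.94 + 2 × 3.64 = 18.22
α = (k/(k−1))·(1 − Σσᵢ²/total variance) = (6/5)·(1 − 10.94/18.22) = 0.479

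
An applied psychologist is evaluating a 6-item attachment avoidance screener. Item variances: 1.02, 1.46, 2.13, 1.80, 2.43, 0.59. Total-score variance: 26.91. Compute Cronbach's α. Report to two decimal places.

Σσᵢ² = 1.02 + 1.46 + 2.13 + 1.80 + 2.43 + 0.59 = 9.43
α = (k/(k−1))·(1 − Σσᵢ²/σ²_T) = (6/5)·(1 − 9.43/26.91) = 0.78

Cronbach's α = 0.78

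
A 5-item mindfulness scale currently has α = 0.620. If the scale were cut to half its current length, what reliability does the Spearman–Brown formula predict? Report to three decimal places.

predicted reliability = 0.449

Length factor m = 1/2
α' = m·α / (1 − (1−m)·α)
   = 1/2 × 0.620 / (1 − (1 − 1/2) × 0.620)
   = 0.3100 / 0.6900 = 0.449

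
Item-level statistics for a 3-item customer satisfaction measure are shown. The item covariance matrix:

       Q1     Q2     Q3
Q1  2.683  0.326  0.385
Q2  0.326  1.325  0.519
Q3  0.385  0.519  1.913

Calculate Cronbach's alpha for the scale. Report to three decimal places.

ΣVar(i) = 2.683 + 1.325 + 1.913 = 5.921
Sum of the distinct covariances = 1.230
σ²_total = 5.921 + 2 × 1.230 = 8.381
α = (k/(k−1))·(1 − ΣVar(i)/σ²_total) = (3/2)·(1 − 5.921/8.381) = 0.440

Cronbach's alpha = 0.440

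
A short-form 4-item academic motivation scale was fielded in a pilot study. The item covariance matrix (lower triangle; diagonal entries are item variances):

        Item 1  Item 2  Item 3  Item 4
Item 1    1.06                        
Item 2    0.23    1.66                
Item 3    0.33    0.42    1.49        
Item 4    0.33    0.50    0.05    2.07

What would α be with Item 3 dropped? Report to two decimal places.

Remaining items: Item 1, Item 2, Item 4 (k = 3).
sum of item variances = 1.06 + 1.66 + 2.07 = 4.79
Var(T) = 4.79 + 2 × 1.06 = 6.91
α (item deleted) = (3/2)·(1 − 4.79/6.91) = 0.46

α = 0.46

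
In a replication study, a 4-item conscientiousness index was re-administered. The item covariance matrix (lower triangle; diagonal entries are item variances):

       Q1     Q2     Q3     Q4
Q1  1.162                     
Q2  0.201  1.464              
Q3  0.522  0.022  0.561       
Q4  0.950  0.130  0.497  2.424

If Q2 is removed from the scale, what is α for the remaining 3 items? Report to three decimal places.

α = 0.731

Remaining items: Q1, Q3, Q4 (k = 3).
Σσᵢ² = 1.162 + 0.561 + 2.424 = 4.147
Var(T) = 4.147 + 2 × 1.969 = 8.085
α (item deleted) = (3/2)·(1 − 4.147/8.085) = 0.731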